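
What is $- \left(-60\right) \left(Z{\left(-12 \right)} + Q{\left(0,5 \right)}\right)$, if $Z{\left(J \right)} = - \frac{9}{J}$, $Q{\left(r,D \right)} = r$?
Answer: $45$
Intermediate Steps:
$- \left(-60\right) \left(Z{\left(-12 \right)} + Q{\left(0,5 \right)}\right) = - \left(-60\right) \left(- \frac{9}{-12} + 0\right) = - \left(-60\right) \left(\left(-9\right) \left(- \frac{1}{12}\right) + 0\right) = - \left(-60\right) \left(\frac{3}{4} + 0\right) = - \frac{\left(-60\right) 3}{4} = \left(-1\right) \left(-45\right) = 45$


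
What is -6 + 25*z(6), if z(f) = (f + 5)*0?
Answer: -6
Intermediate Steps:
z(f) = 0 (z(f) = (5 + f)*0 = 0)
-6 + 25*z(6) = -6 + 25*0 = -6 + 0 = -6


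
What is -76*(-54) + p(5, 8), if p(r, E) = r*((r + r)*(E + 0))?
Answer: 4504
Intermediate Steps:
p(r, E) = 2*E*r² (p(r, E) = r*((2*r)*E) = r*(2*E*r) = 2*E*r²)
-76*(-54) + p(5, 8) = -76*(-54) + 2*8*5² = 4104 + 2*8*25 = 4104 + 400 = 4504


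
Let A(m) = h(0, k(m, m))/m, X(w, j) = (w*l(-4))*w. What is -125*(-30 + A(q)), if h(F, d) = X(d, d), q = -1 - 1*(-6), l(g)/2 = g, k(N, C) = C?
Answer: 8750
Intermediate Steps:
l(g) = 2*g
q = 5 (q = -1 + 6 = 5)
X(w, j) = -8*w**2 (X(w, j) = (w*(2*(-4)))*w = (w*(-8))*w = (-8*w)*w = -8*w**2)
h(F, d) = -8*d**2
A(m) = -8*m (A(m) = (-8*m**2)/m = -8*m)
-125*(-30 + A(q)) = -125*(-30 - 8*5) = -125*(-30 - 40) = -125*(-70) = 8750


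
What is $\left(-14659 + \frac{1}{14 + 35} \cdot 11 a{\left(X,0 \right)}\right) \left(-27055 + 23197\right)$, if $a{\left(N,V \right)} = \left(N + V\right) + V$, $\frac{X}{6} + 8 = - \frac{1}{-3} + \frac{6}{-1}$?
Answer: $\frac{2774646594}{49} \approx 5.6625 \cdot 10^{7}$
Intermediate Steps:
$X = -82$ ($X = -48 + 6 \left(- \frac{1}{-3} + \frac{6}{-1}\right) = -48 + 6 \left(\left(-1\right) \left(- \frac{1}{3}\right) + 6 \left(-1\right)\right) = -48 + 6 \left(\frac{1}{3} - 6\right) = -48 + 6 \left(- \frac{17}{3}\right) = -48 - 34 = -82$)
$a{\left(N,V \right)} = N + 2 V$
$\left(-14659 + \frac{1}{14 + 35} \cdot 11 a{\left(X,0 \right)}\right) \left(-27055 + 23197\right) = \left(-14659 + \frac{1}{14 + 35} \cdot 11 \left(-82 + 2 \cdot 0\right)\right) \left(-27055 + 23197\right) = \left(-14659 + \frac{1}{49} \cdot 11 \left(-82 + 0\right)\right) \left(-3858\right) = \left(-14659 + \frac{1}{49} \cdot 11 \left(-82\right)\right) \left(-3858\right) = \left(-14659 + \frac{11}{49} \left(-82\right)\right) \left(-3858\right) = \left(-14659 - \frac{902}{49}\right) \left(-3858\right) = \left(- \frac{719193}{49}\right) \left(-3858\right) = \frac{2774646594}{49}$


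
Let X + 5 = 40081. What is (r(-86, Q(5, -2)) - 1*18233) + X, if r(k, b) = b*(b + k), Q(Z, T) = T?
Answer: 22019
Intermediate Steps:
X = 40076 (X = -5 + 40081 = 40076)
(r(-86, Q(5, -2)) - 1*18233) + X = (-2*(-2 - 86) - 1*18233) + 40076 = (-2*(-88) - 18233) + 40076 = (176 - 18233) + 40076 = -18057 + 40076 = 22019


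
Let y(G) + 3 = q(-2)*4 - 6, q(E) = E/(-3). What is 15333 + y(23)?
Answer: 45980/3 ≈ 15327.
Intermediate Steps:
q(E) = -E/3 (q(E) = E*(-⅓) = -E/3)
y(G) = -19/3 (y(G) = -3 + (-⅓*(-2)*4 - 6) = -3 + ((⅔)*4 - 6) = -3 + (8/3 - 6) = -3 - 10/3 = -19/3)
15333 + y(23) = 15333 - 19/3 = 45980/3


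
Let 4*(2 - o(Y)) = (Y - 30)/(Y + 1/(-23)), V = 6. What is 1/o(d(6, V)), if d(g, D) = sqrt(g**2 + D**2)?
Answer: 267298/350297 - 95082*sqrt(2)/350297 ≈ 0.37920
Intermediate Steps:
d(g, D) = sqrt(D**2 + g**2)
o(Y) = 2 - (-30 + Y)/(4*(-1/23 + Y)) (o(Y) = 2 - (Y - 30)/(4*(Y + 1/(-23))) = 2 - (-30 + Y)/(4*(Y + 1*(-1/23))) = 2 - (-30 + Y)/(4*(Y - 1/23)) = 2 - (-30 + Y)/(4*(-1/23 + Y)))
1/o(d(6, V)) = 1/((682 + 161*sqrt(6**2 + 6**2))/(4*(-1 + 23*sqrt(6**2 + 6**2)))) = 1/((682 + 161*sqrt(36 + 36))/(4*(-1 + 23*sqrt(36 + 36)))) = 1/((682 + 161*sqrt(72))/(4*(-1 + 23*sqrt(72)))) = 1/((682 + 161*(6*sqrt(2)))/(4*(-1 + 23*(6*sqrt(2))))) = 1/((682 + 966*sqrt(2))/(4*(-1 + 138*sqrt(2)))) = 4*(-1 + 138*sqrt(2))/(682 + 966*sqrt(2))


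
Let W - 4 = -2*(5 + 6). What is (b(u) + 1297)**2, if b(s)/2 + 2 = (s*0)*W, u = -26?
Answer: 1671849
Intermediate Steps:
W = -18 (W = 4 - 2*(5 + 6) = 4 - 2*11 = 4 - 22 = -18)
b(s) = -4 (b(s) = -4 + 2*((s*0)*(-18)) = -4 + 2*(0*(-18)) = -4 + 2*0 = -4 + 0 = -4)
(b(u) + 1297)**2 = (-4 + 1297)**2 = 1293**2 = 1671849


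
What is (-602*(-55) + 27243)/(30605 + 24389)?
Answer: 60353/54994 ≈ 1.0974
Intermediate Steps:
(-602*(-55) + 27243)/(30605 + 24389) = (33110 + 27243)/54994 = 60353*(1/54994) = 60353/54994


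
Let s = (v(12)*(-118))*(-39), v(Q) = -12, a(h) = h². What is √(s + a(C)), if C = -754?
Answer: 2*√128323 ≈ 716.44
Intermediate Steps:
s = -55224 (s = -12*(-118)*(-39) = 1416*(-39) = -55224)
√(s + a(C)) = √(-55224 + (-754)²) = √(-55224 + 568516) = √513292 = 2*√128323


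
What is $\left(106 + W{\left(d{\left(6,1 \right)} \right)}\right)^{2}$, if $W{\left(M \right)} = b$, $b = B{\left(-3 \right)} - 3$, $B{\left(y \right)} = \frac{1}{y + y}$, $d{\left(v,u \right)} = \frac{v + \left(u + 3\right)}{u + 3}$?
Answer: $\frac{380689}{36} \approx 10575.0$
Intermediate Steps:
$d{\left(v,u \right)} = \frac{3 + u + v}{3 + u}$ ($d{\left(v,u \right)} = \frac{v + \left(3 + u\right)}{3 + u} = \frac{3 + u + v}{3 + u}$)
$B{\left(y \right)} = \frac{1}{2 y}$
$b = - \frac{19}{6}$ ($b = \frac{1}{2 \left(-3\right)} - 3 = \frac{1}{2} \left(- \frac{1}{3}\right) - 3 = - \frac{1}{6} - 3 = - \frac{19}{6} \approx -3.1667$)
$W{\left(M \right)} = - \frac{19}{6}$
$\left(106 + W{\left(d{\left(6,1 \right)} \right)}\right)^{2} = \left(106 - \frac{19}{6}\right)^{2} = \left(\frac{617}{6}\right)^{2} = \frac{380689}{36}$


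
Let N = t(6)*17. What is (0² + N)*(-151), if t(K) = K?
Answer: -15402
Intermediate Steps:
N = 102 (N = 6*17 = 102)
(0² + N)*(-151) = (0² + 102)*(-151) = (0 + 102)*(-151) = 102*(-151) = -15402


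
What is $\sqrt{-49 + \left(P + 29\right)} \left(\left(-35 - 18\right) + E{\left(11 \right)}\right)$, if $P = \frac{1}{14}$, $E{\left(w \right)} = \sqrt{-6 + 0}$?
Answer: $\frac{3 i \sqrt{434} \left(-53 + i \sqrt{6}\right)}{14} \approx -10.935 - 236.6 i$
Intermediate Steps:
$E{\left(w \right)} = i \sqrt{6}$ ($E{\left(w \right)} = \sqrt{-6} = i \sqrt{6}$)
$P = \frac{1}{14} \approx 0.071429$
$\sqrt{-49 + \left(P + 29\right)} \left(\left(-35 - 18\right) + E{\left(11 \right)}\right) = \sqrt{-49 + \left(\frac{1}{14} + 29\right)} \left(\left(-35 - 18\right) + i \sqrt{6}\right) = \sqrt{-49 + \frac{407}{14}} \left(\left(-35 - 18\right) + i \sqrt{6}\right) = \sqrt{- \frac{279}{14}} \left(-53 + i \sqrt{6}\right) = \frac{3 i \sqrt{434}}{14} \left(-53 + i \sqrt{6}\right) = \frac{3 i \sqrt{434} \left(-53 + i \sqrt{6}\right)}{14}$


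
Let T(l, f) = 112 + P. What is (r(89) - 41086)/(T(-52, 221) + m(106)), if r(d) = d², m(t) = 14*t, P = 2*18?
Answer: -11055/544 ≈ -20.322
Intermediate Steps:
P = 36
T(l, f) = 148 (T(l, f) = 112 + 36 = 148)
(r(89) - 41086)/(T(-52, 221) + m(106)) = (89² - 41086)/(148 + 14*106) = (7921 - 41086)/(148 + 1484) = -33165/1632 = -33165*1/1632 = -11055/544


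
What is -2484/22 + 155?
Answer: 463/11 ≈ 42.091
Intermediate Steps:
-2484/22 + 155 = -138*9/11 + 155 = -1242/11 + 155 = 463/11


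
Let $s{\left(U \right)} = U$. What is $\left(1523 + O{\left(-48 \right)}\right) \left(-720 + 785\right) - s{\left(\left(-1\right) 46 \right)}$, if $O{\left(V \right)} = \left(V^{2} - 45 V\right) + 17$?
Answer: $390306$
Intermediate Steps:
$O{\left(V \right)} = 17 + V^{2} - 45 V$
$\left(1523 + O{\left(-48 \right)}\right) \left(-720 + 785\right) - s{\left(\left(-1\right) 46 \right)} = \left(1523 + \left(17 + \left(-48\right)^{2} - -2160\right)\right) \left(-720 + 785\right) - \left(-1\right) 46 = \left(1523 + \left(17 + 2304 + 2160\right)\right) 65 - -46 = \left(1523 + 4481\right) 65 + 46 = 6004 \cdot 65 + 46 = 390260 + 46 = 390306$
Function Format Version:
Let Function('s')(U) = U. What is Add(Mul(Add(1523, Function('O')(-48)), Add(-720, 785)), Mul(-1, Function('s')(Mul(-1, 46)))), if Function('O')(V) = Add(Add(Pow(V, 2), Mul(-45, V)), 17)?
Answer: 390306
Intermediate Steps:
Function('O')(V) = Add(17, Pow(V, 2), Mul(-45, V))
Add(Mul(Add(1523, Function('O')(-48)), Add(-720, 785)), Mul(-1, Function('s')(Mul(-1, 46)))) = Add(Mul(Add(1523, Add(17, Pow(-48, 2), Mul(-45, -48))), Add(-720, 785)), Mul(-1, Mul(-1, 46))) = Add(Mul(Add(1523, Add(17, 2304, 2160)), 65), Mul(-1, -46)) = Add(Mul(Add(1523, 4481), 65), 46) = Add(Mul(6004, 65), 46) = Add(390260, 46) = 390306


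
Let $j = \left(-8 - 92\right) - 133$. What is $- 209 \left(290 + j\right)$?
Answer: $-11913$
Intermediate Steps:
$j = -233$ ($j = -100 - 133 = -233$)
$- 209 \left(290 + j\right) = - 209 \left(290 - 233\right) = \left(-209\right) 57 = -11913$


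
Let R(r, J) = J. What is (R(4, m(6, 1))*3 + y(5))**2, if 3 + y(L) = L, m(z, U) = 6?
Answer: 400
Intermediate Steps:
y(L) = -3 + L
(R(4, m(6, 1))*3 + y(5))**2 = (6*3 + (-3 + 5))**2 = (18 + 2)**2 = 20**2 = 400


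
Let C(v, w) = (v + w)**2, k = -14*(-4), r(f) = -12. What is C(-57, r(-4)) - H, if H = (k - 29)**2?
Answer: 4032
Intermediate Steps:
k = 56
H = 729 (H = (56 - 29)**2 = 27**2 = 729)
C(-57, r(-4)) - H = (-57 - 12)**2 - 1*729 = (-69)**2 - 729 = 4761 - 729 = 4032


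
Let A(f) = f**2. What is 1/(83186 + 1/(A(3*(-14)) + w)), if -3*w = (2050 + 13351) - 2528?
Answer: 2527/210211021 ≈ 1.2021e-5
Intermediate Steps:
w = -4291 (w = -((2050 + 13351) - 2528)/3 = -(15401 - 2528)/3 = -1/3*12873 = -4291)
1/(83186 + 1/(A(3*(-14)) + w)) = 1/(83186 + 1/((3*(-14))**2 - 4291)) = 1/(83186 + 1/((-42)**2 - 4291)) = 1/(83186 + 1/(1764 - 4291)) = 1/(83186 + 1/(-2527)) = 1/(83186 - 1/2527) = 1/(210211021/2527) = 2527/210211021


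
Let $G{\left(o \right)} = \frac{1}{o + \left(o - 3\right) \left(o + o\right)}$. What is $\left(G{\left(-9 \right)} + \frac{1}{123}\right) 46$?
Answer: $\frac{220}{369} \approx 0.59621$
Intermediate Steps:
$G{\left(o \right)} = \frac{1}{o + 2 o \left(-3 + o\right)}$ ($G{\left(o \right)} = \frac{1}{o + \left(o - 3\right) 2 o} = \frac{1}{o + \left(-3 + o\right) 2 o} = \frac{1}{o + 2 o \left(-3 + o\right)}$)
$\left(G{\left(-9 \right)} + \frac{1}{123}\right) 46 = \left(\frac{1}{\left(-9\right) \left(-5 + 2 \left(-9\right)\right)} + \frac{1}{123}\right) 46 = \left(- \frac{1}{9 \left(-5 - 18\right)} + \frac{1}{123}\right) 46 = \left(- \frac{1}{9 \left(-23\right)} + \frac{1}{123}\right) 46 = \left(\left(- \frac{1}{9}\right) \left(- \frac{1}{23}\right) + \frac{1}{123}\right) 46 = \left(\frac{1}{207} + \frac{1}{123}\right) 46 = \frac{110}{8487} \cdot 46 = \frac{220}{369}$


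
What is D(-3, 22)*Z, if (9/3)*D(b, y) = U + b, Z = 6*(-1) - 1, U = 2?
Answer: 7/3 ≈ 2.3333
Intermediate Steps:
Z = -7 (Z = -6 - 1 = -7)
D(b, y) = ⅔ + b/3 (D(b, y) = (2 + b)/3 = ⅔ + b/3)
D(-3, 22)*Z = (⅔ + (⅓)*(-3))*(-7) = (⅔ - 1)*(-7) = -⅓*(-7) = 7/3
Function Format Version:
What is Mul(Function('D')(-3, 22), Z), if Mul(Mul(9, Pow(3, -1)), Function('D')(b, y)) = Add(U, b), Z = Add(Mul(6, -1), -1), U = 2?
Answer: Rational(7, 3) ≈ 2.3333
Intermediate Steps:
Z = -7 (Z = Add(-6, -1) = -7)
Function('D')(b, y) = Add(Rational(2, 3), Mul(Rational(1, 3), b)) (Function('D')(b, y) = Mul(Rational(1, 3), Add(2, b)) = Add(Rational(2, 3), Mul(Rational(1, 3), b)))
Mul(Function('D')(-3, 22), Z) = Mul(Add(Rational(2, 3), Mul(Rational(1, 3), -3)), -7) = Mul(Add(Rational(2, 3), -1), -7) = Mul(Rational(-1, 3), -7) = Rational(7, 3)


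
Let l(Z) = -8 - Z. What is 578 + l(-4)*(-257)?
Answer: 1606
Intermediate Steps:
578 + l(-4)*(-257) = 578 + (-8 - 1*(-4))*(-257) = 578 + (-8 + 4)*(-257) = 578 - 4*(-257) = 578 + 1028 = 1606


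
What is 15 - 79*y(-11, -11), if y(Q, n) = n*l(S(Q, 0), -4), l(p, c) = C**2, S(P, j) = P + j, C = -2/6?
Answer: 1004/9 ≈ 111.56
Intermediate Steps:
C = -1/3 (C = -2*1/6 = -1/3 ≈ -0.33333)
l(p, c) = 1/9 (l(p, c) = (-1/3)**2 = 1/9)
y(Q, n) = n/9 (y(Q, n) = n*(1/9) = n/9)
15 - 79*y(-11, -11) = 15 - 79*(-11)/9 = 15 - 79*(-11/9) = 15 + 869/9 = 1004/9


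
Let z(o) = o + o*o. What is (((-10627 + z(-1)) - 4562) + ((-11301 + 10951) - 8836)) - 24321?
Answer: -48696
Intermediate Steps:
z(o) = o + o**2
(((-10627 + z(-1)) - 4562) + ((-11301 + 10951) - 8836)) - 24321 = (((-10627 - (1 - 1)) - 4562) + ((-11301 + 10951) - 8836)) - 24321 = (((-10627 - 1*0) - 4562) + (-350 - 8836)) - 24321 = (((-10627 + 0) - 4562) - 9186) - 24321 = ((-10627 - 4562) - 9186) - 24321 = (-15189 - 9186) - 24321 = -24375 - 24321 = -48696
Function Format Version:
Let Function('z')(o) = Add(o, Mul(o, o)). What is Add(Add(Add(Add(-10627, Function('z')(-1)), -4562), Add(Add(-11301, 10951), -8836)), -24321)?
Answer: -48696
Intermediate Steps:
Function('z')(o) = Add(o, Pow(o, 2))
Add(Add(Add(Add(-10627, Function('z')(-1)), -4562), Add(Add(-11301, 10951), -8836)), -24321) = Add(Add(Add(Add(-10627, Mul(-1, Add(1, -1))), -4562), Add(Add(-11301, 10951), -8836)), -24321) = Add(Add(Add(Add(-10627, Mul(-1, 0)), -4562), Add(-350, -8836)), -24321) = Add(Add(Add(Add(-10627, 0), -4562), -9186), -24321) = Add(Add(Add(-10627, -4562), -9186), -24321) = Add(Add(-15189, -9186), -24321) = Add(-24375, -24321) = -48696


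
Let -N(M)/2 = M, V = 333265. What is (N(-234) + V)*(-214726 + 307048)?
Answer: 30810898026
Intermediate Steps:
N(M) = -2*M
(N(-234) + V)*(-214726 + 307048) = (-2*(-234) + 333265)*(-214726 + 307048) = (468 + 333265)*92322 = 333733*92322 = 30810898026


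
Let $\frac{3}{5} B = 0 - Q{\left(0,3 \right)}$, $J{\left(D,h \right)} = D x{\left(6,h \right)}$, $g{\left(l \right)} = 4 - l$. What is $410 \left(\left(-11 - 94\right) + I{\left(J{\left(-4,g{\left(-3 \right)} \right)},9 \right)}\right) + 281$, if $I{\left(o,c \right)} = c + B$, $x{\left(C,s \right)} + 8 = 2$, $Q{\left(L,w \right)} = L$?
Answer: $-39079$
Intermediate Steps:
$x{\left(C,s \right)} = -6$ ($x{\left(C,s \right)} = -8 + 2 = -6$)
$J{\left(D,h \right)} = - 6 D$ ($J{\left(D,h \right)} = D \left(-6\right) = - 6 D$)
$B = 0$ ($B = \frac{5 \left(0 - 0\right)}{3} = \frac{5 \left(0 + 0\right)}{3} = \frac{5}{3} \cdot 0 = 0$)
$I{\left(o,c \right)} = c$ ($I{\left(o,c \right)} = c + 0 = c$)
$410 \left(\left(-11 - 94\right) + I{\left(J{\left(-4,g{\left(-3 \right)} \right)},9 \right)}\right) + 281 = 410 \left(\left(-11 - 94\right) + 9\right) + 281 = 410 \left(-105 + 9\right) + 281 = 410 \left(-96\right) + 281 = -39360 + 281 = -39079$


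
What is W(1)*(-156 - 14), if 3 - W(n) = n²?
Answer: -340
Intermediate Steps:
W(n) = 3 - n²
W(1)*(-156 - 14) = (3 - 1*1²)*(-156 - 14) = (3 - 1*1)*(-170) = (3 - 1)*(-170) = 2*(-170) = -340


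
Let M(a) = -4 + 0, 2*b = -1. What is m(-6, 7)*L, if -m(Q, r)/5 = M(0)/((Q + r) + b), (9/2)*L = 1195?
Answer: 95600/9 ≈ 10622.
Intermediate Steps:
b = -½ (b = (½)*(-1) = -½ ≈ -0.50000)
L = 2390/9 (L = (2/9)*1195 = 2390/9 ≈ 265.56)
M(a) = -4
m(Q, r) = 20/(-½ + Q + r) (m(Q, r) = -(-20)/((Q + r) - ½) = -(-20)/(-½ + Q + r) = 20/(-½ + Q + r))
m(-6, 7)*L = (40/(-1 + 2*(-6) + 2*7))*(2390/9) = (40/(-1 - 12 + 14))*(2390/9) = (40/1)*(2390/9) = (40*1)*(2390/9) = 40*(2390/9) = 95600/9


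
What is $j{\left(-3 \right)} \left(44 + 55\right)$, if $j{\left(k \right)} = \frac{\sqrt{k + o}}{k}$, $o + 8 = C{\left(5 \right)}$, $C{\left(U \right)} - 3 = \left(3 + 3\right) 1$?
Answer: $- 33 i \sqrt{2} \approx - 46.669 i$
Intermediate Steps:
$C{\left(U \right)} = 9$ ($C{\left(U \right)} = 3 + \left(3 + 3\right) 1 = 3 + 6 \cdot 1 = 3 + 6 = 9$)
$o = 1$ ($o = -8 + 9 = 1$)
$j{\left(k \right)} = \frac{\sqrt{1 + k}}{k}$ ($j{\left(k \right)} = \frac{\sqrt{k + 1}}{k} = \frac{\sqrt{1 + k}}{k}$)
$j{\left(-3 \right)} \left(44 + 55\right) = \frac{\sqrt{1 - 3}}{-3} \left(44 + 55\right) = - \frac{\sqrt{-2}}{3} \cdot 99 = - \frac{i \sqrt{2}}{3} \cdot 99 = - 33 i \sqrt{2}$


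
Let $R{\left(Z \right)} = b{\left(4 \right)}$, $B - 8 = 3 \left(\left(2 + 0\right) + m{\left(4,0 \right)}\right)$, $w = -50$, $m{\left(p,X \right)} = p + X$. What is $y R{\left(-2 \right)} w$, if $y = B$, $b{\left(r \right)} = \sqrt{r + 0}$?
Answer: $-2600$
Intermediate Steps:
$m{\left(p,X \right)} = X + p$
$B = 26$ ($B = 8 + 3 \left(\left(2 + 0\right) + \left(0 + 4\right)\right) = 8 + 3 \left(2 + 4\right) = 8 + 3 \cdot 6 = 8 + 18 = 26$)
$b{\left(r \right)} = \sqrt{r}$
$R{\left(Z \right)} = 2$ ($R{\left(Z \right)} = \sqrt{4} = 2$)
$y = 26$
$y R{\left(-2 \right)} w = 26 \cdot 2 \left(-50\right) = 52 \left(-50\right) = -2600$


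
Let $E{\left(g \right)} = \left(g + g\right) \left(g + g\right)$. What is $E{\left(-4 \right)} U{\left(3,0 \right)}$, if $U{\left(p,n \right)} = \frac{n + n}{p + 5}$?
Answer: $0$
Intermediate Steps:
$U{\left(p,n \right)} = \frac{2 n}{5 + p}$
$E{\left(g \right)} = 4 g^{2}$ ($E{\left(g \right)} = 2 g 2 g = 4 g^{2}$)
$E{\left(-4 \right)} U{\left(3,0 \right)} = 4 \left(-4\right)^{2} \cdot 2 \cdot 0 \frac{1}{5 + 3} = 4 \cdot 16 \cdot 2 \cdot 0 \cdot \frac{1}{8} = 64 \cdot 2 \cdot 0 \cdot \frac{1}{8} = 64 \cdot 0 = 0$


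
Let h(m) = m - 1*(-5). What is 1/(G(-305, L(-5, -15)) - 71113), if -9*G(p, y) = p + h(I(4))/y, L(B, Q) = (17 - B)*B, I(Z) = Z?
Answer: -990/70368311 ≈ -1.4069e-5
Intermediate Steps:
h(m) = 5 + m (h(m) = m + 5 = 5 + m)
L(B, Q) = B*(17 - B)
G(p, y) = -1/y - p/9 (G(p, y) = -(p + (5 + 4)/y)/9 = -(p + 9/y)/9 = -1/y - p/9)
1/(G(-305, L(-5, -15)) - 71113) = 1/((-1/((-5*(17 - 1*(-5)))) - ⅑*(-305)) - 71113) = 1/((-1/((-5*(17 + 5))) + 305/9) - 71113) = 1/((-1/((-5*22)) + 305/9) - 71113) = 1/((-1/(-110) + 305/9) - 71113) = 1/((-1*(-1/110) + 305/9) - 71113) = 1/((1/110 + 305/9) - 71113) = 1/(33559/990 - 71113) = 1/(-70368311/990) = -990/70368311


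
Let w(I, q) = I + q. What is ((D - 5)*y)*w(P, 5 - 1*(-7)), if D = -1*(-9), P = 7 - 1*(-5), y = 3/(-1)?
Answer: -288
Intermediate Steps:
y = -3 (y = 3*(-1) = -3)
P = 12 (P = 7 + 5 = 12)
D = 9
((D - 5)*y)*w(P, 5 - 1*(-7)) = ((9 - 5)*(-3))*(12 + (5 - 1*(-7))) = (4*(-3))*(12 + (5 + 7)) = -12*(12 + 12) = -12*24 = -288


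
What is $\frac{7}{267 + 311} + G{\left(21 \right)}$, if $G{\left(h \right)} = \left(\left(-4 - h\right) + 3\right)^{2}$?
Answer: $\frac{279759}{578} \approx 484.01$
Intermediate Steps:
$G{\left(h \right)} = \left(-1 - h\right)^{2}$
$\frac{7}{267 + 311} + G{\left(21 \right)} = \frac{7}{267 + 311} + \left(1 + 21\right)^{2} = \frac{7}{578} + 22^{2} = 7 \cdot \frac{1}{578} + 484 = \frac{7}{578} + 484 = \frac{279759}{578}$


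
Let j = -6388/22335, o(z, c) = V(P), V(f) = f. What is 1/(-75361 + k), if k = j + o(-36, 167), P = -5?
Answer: -22335/1683305998 ≈ -1.3269e-5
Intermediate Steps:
o(z, c) = -5
j = -6388/22335 (j = -6388*1/22335 = -6388/22335 ≈ -0.28601)
k = -118063/22335 (k = -6388/22335 - 5 = -118063/22335 ≈ -5.2860)
1/(-75361 + k) = 1/(-75361 - 118063/22335) = 1/(-1683305998/22335) = -22335/1683305998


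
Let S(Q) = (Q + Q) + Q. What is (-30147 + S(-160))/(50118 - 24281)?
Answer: -30627/25837 ≈ -1.1854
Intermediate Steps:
S(Q) = 3*Q (S(Q) = 2*Q + Q = 3*Q)
(-30147 + S(-160))/(50118 - 24281) = (-30147 + 3*(-160))/(50118 - 24281) = (-30147 - 480)/25837 = -30627*1/25837 = -30627/25837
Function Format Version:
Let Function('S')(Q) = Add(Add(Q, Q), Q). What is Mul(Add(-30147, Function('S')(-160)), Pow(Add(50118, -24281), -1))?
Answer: Rational(-30627, 25837) ≈ -1.1854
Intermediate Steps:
Function('S')(Q) = Mul(3, Q) (Function('S')(Q) = Add(Mul(2, Q), Q) = Mul(3, Q))
Mul(Add(-30147, Function('S')(-160)), Pow(Add(50118, -24281), -1)) = Mul(Add(-30147, Mul(3, -160)), Pow(Add(50118, -24281), -1)) = Mul(Add(-30147, -480), Pow(25837, -1)) = Mul(-30627, Rational(1, 25837)) = Rational(-30627, 25837)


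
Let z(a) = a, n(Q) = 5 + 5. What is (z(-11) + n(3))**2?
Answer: 1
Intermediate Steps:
n(Q) = 10
(z(-11) + n(3))**2 = (-11 + 10)**2 = (-1)**2 = 1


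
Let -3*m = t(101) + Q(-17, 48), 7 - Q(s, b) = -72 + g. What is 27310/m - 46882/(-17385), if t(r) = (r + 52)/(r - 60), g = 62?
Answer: -1167172507/295545 ≈ -3949.2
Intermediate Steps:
Q(s, b) = 17 (Q(s, b) = 7 - (-72 + 62) = 7 - 1*(-10) = 7 + 10 = 17)
t(r) = (52 + r)/(-60 + r)
m = -850/123 (m = -((52 + 101)/(-60 + 101) + 17)/3 = -(153/41 + 17)/3 = -1/3*850/41 = -850/123 ≈ -6.9106)
27310/m - 46882/(-17385) = 27310/(-850/123) - 46882/(-17385) = 27310*(-123/850) - 46882*(-1/17385) = -335913/85 + 46882/17385 = -1167172507/295545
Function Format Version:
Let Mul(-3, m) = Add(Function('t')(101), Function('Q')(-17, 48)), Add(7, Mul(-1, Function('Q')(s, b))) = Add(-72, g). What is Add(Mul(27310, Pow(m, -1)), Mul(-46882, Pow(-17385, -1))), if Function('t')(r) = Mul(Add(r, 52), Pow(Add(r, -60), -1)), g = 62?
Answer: Rational(-1167172507, 295545) ≈ -3949.2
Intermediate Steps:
Function('Q')(s, b) = 17 (Function('Q')(s, b) = Add(7, Mul(-1, Add(-72, 62))) = Add(7, Mul(-1, -10)) = Add(7, 10) = 17)
Function('t')(r) = Mul(Pow(Add(-60, r), -1), Add(52, r)) (Function('t')(r) = Mul(Add(52, r), Pow(Add(-60, r), -1)) = Mul(Pow(Add(-60, r), -1), Add(52, r)))
m = Rational(-850, 123) (m = Mul(Rational(-1, 3), Add(Mul(Pow(Add(-60, 101), -1), Add(52, 101)), 17)) = Mul(Rational(-1, 3), Add(Mul(Pow(41, -1), 153), 17)) = Mul(Rational(-1, 3), Add(Mul(Rational(1, 41), 153), 17)) = Mul(Rational(-1, 3), Add(Rational(153, 41), 17)) = Mul(Rational(-1, 3), Rational(850, 41)) = Rational(-850, 123) ≈ -6.9106)
Add(Mul(27310, Pow(m, -1)), Mul(-46882, Pow(-17385, -1))) = Add(Mul(27310, Pow(Rational(-850, 123), -1)), Mul(-46882, Pow(-17385, -1))) = Add(Mul(27310, Rational(-123, 850)), Mul(-46882, Rational(-1, 17385))) = Add(Rational(-335913, 85), Rational(46882, 17385)) = Rational(-1167172507, 295545)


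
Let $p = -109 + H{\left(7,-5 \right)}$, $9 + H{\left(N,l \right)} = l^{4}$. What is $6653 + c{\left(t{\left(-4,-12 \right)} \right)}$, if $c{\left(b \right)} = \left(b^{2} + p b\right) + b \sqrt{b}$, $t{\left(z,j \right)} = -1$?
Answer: $6147 - i \approx 6147.0 - 1.0 i$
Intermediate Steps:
$H{\left(N,l \right)} = -9 + l^{4}$
$p = 507$ ($p = -109 - \left(9 - \left(-5\right)^{4}\right) = -109 + \left(-9 + 625\right) = -109 + 616 = 507$)
$c{\left(b \right)} = b^{2} + b^{\frac{3}{2}} + 507 b$ ($c{\left(b \right)} = \left(b^{2} + 507 b\right) + b \sqrt{b} = \left(b^{2} + 507 b\right) + b^{\frac{3}{2}} = b^{2} + b^{\frac{3}{2}} + 507 b$)
$6653 + c{\left(t{\left(-4,-12 \right)} \right)} = 6653 + \left(\left(-1\right)^{2} + \left(-1\right)^{\frac{3}{2}} + 507 \left(-1\right)\right) = 6653 - \left(506 + i\right) = 6147 - i$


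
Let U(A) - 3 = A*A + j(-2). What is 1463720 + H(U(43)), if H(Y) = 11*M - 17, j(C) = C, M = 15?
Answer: 1463868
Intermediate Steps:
U(A) = 1 + A**2 (U(A) = 3 + (A*A - 2) = 3 + (A**2 - 2) = 3 + (-2 + A**2) = 1 + A**2)
H(Y) = 148 (H(Y) = 11*15 - 17 = 165 - 17 = 148)
1463720 + H(U(43)) = 1463720 + 148 = 1463868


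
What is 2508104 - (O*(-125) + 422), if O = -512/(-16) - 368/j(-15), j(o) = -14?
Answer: 17604774/7 ≈ 2.5150e+6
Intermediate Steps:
O = 408/7 (O = -512/(-16) - 368/(-14) = -512*(-1/16) - 368*(-1/14) = 32 + 184/7 = 408/7 ≈ 58.286)
2508104 - (O*(-125) + 422) = 2508104 - ((408/7)*(-125) + 422) = 2508104 - (-51000/7 + 422) = 2508104 - 1*(-48046/7) = 2508104 + 48046/7 = 17604774/7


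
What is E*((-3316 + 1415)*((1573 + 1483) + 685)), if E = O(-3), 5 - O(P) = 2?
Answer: -21334923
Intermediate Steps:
O(P) = 3 (O(P) = 5 - 1*2 = 5 - 2 = 3)
E = 3
E*((-3316 + 1415)*((1573 + 1483) + 685)) = 3*((-3316 + 1415)*((1573 + 1483) + 685)) = 3*(-1901*(3056 + 685)) = 3*(-1901*3741) = 3*(-7111641) = -21334923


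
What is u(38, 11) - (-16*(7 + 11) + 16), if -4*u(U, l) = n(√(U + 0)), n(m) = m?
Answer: 272 - √38/4 ≈ 270.46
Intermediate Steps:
u(U, l) = -√U/4 (u(U, l) = -√(U + 0)/4 = -√U/4)
u(38, 11) - (-16*(7 + 11) + 16) = -√38/4 - (-16*(7 + 11) + 16) = -√38/4 - (-16*18 + 16) = -√38/4 - (-288 + 16) = -√38/4 - 1*(-272) = -√38/4 + 272 = 272 - √38/4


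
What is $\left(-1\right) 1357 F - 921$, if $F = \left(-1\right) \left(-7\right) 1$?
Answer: $-10420$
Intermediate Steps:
$F = 7$ ($F = 7 \cdot 1 = 7$)
$\left(-1\right) 1357 F - 921 = \left(-1\right) 1357 \cdot 7 - 921 = \left(-1357\right) 7 - 921 = -9499 - 921 = -10420$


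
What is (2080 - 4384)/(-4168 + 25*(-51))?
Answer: 2304/5443 ≈ 0.42330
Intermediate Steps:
(2080 - 4384)/(-4168 + 25*(-51)) = -2304/(-4168 - 1275) = -2304/(-5443) = -2304*(-1/5443) = 2304/5443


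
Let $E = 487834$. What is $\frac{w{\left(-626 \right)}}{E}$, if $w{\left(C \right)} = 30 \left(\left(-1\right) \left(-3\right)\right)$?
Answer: $\frac{45}{243917} \approx 0.00018449$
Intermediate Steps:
$w{\left(C \right)} = 90$ ($w{\left(C \right)} = 30 \cdot 3 = 90$)
$\frac{w{\left(-626 \right)}}{E} = \frac{90}{487834} = 90 \cdot \frac{1}{487834} = \frac{45}{243917}$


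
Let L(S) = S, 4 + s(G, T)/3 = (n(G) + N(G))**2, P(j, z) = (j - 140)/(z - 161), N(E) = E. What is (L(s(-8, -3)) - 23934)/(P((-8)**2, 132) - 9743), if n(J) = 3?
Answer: 230753/94157 ≈ 2.4507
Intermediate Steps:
P(j, z) = (-140 + j)/(-161 + z)
s(G, T) = -12 + 3*(3 + G)**2
(L(s(-8, -3)) - 23934)/(P((-8)**2, 132) - 9743) = ((-12 + 3*(3 - 8)**2) - 23934)/((-140 + (-8)**2)/(-161 + 132) - 9743) = ((-12 + 3*(-5)**2) - 23934)/((-140 + 64)/(-29) - 9743) = ((-12 + 3*25) - 23934)/(-1/29*(-76) - 9743) = ((-12 + 75) - 23934)/(76/29 - 9743) = (63 - 23934)/(-282471/29) = -23871*(-29/282471) = 230753/94157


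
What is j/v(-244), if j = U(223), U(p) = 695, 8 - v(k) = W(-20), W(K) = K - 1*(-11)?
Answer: 695/17 ≈ 40.882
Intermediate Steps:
W(K) = 11 + K (W(K) = K + 11 = 11 + K)
v(k) = 17 (v(k) = 8 - (11 - 20) = 8 - 1*(-9) = 8 + 9 = 17)
j = 695
j/v(-244) = 695/17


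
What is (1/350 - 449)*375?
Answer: -2357235/14 ≈ -1.6837e+5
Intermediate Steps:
(1/350 - 449)*375 = -157149/350*375 = -2357235/14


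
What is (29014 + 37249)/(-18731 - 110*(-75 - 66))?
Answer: -66263/3221 ≈ -20.572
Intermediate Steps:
(29014 + 37249)/(-18731 - 110*(-75 - 66)) = 66263/(-18731 - 110*(-141)) = 66263/(-18731 + 15510) = 66263/(-3221) = 66263*(-1/3221) = -66263/3221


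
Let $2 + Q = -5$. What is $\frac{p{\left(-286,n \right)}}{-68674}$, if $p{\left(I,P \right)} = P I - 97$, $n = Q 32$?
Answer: $- \frac{63967}{68674} \approx -0.93146$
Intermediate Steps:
$Q = -7$ ($Q = -2 - 5 = -7$)
$n = -224$ ($n = \left(-7\right) 32 = -224$)
$p{\left(I,P \right)} = -97 + I P$ ($p{\left(I,P \right)} = I P - 97 = -97 + I P$)
$\frac{p{\left(-286,n \right)}}{-68674} = \frac{-97 - -64064}{-68674} = \left(-97 + 64064\right) \left(- \frac{1}{68674}\right) = 63967 \left(- \frac{1}{68674}\right) = - \frac{63967}{68674}$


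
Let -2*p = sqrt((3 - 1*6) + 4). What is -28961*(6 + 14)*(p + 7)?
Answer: -3764930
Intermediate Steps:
p = -1/2 (p = -sqrt((3 - 1*6) + 4)/2 = -sqrt((3 - 6) + 4)/2 = -sqrt(-3 + 4)/2 = -sqrt(1)/2 = -1/2*1 = -1/2 ≈ -0.50000)
-28961*(6 + 14)*(p + 7) = -28961*(6 + 14)*(-1/2 + 7) = -579220*13/2 = -28961*130 = -3764930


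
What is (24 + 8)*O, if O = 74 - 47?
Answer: 864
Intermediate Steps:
O = 27
(24 + 8)*O = (24 + 8)*27 = 32*27 = 864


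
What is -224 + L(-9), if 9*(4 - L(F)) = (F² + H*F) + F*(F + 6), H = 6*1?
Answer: -226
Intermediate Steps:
H = 6
L(F) = 4 - 2*F/3 - F²/9 - F*(6 + F)/9 (L(F) = 4 - ((F² + 6*F) + F*(F + 6))/9 = 4 - ((F² + 6*F) + F*(6 + F))/9 = 4 - (F² + 6*F + F*(6 + F))/9 = 4 + (-2*F/3 - F²/9 - F*(6 + F)/9) = 4 - 2*F/3 - F²/9 - F*(6 + F)/9)
-224 + L(-9) = -224 + (4 - 4/3*(-9) - 2/9*(-9)²) = -224 + (4 + 12 - 2/9*81) = -224 + (4 + 12 - 18) = -224 - 2 = -226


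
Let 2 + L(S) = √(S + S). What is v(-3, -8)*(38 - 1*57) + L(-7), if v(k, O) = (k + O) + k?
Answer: 264 + I*√14 ≈ 264.0 + 3.7417*I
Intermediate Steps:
L(S) = -2 + √2*√S (L(S) = -2 + √(S + S) = -2 + √(2*S) = -2 + √2*√S)
v(k, O) = O + 2*k (v(k, O) = (O + k) + k = O + 2*k)
v(-3, -8)*(38 - 1*57) + L(-7) = (-8 + 2*(-3))*(38 - 1*57) + (-2 + √2*√(-7)) = (-8 - 6)*(38 - 57) + (-2 + √2*(I*√7)) = -14*(-19) + (-2 + I*√14) = 266 + (-2 + I*√14) = 264 + I*√14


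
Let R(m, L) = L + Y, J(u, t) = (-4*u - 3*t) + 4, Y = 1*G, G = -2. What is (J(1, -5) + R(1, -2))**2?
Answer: 121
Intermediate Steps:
Y = -2 (Y = 1*(-2) = -2)
J(u, t) = 4 - 4*u - 3*t
R(m, L) = -2 + L (R(m, L) = L - 2 = -2 + L)
(J(1, -5) + R(1, -2))**2 = ((4 - 4*1 - 3*(-5)) + (-2 - 2))**2 = ((4 - 4 + 15) - 4)**2 = (15 - 4)**2 = 11**2 = 121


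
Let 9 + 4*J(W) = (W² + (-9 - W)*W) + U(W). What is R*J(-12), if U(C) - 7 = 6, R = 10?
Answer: 280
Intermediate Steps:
U(C) = 13 (U(C) = 7 + 6 = 13)
J(W) = 1 + W²/4 + W*(-9 - W)/4 (J(W) = -9/4 + ((W² + (-9 - W)*W) + 13)/4 = -9/4 + ((W² + W*(-9 - W)) + 13)/4 = -9/4 + (13 + W² + W*(-9 - W))/4 = -9/4 + (13/4 + W²/4 + W*(-9 - W)/4) = 1 + W²/4 + W*(-9 - W)/4)
R*J(-12) = 10*(1 - 9/4*(-12)) = 10*(1 + 27) = 10*28 = 280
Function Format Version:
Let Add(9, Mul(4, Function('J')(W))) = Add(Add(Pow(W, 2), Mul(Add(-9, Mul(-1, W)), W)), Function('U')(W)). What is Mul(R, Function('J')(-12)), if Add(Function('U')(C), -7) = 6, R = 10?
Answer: 280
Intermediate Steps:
Function('U')(C) = 13 (Function('U')(C) = Add(7, 6) = 13)
Function('J')(W) = Add(1, Mul(Rational(1, 4), Pow(W, 2)), Mul(Rational(1, 4), W, Add(-9, Mul(-1, W)))) (Function('J')(W) = Add(Rational(-9, 4), Mul(Rational(1, 4), Add(Add(Pow(W, 2), Mul(Add(-9, Mul(-1, W)), W)), 13))) = Add(Rational(-9, 4), Mul(Rational(1, 4), Add(Add(Pow(W, 2), Mul(W, Add(-9, Mul(-1, W)))), 13))) = Add(Rational(-9, 4), Mul(Rational(1, 4), Add(13, Pow(W, 2), Mul(W, Add(-9, Mul(-1, W)))))) = Add(Rational(-9, 4), Add(Rational(13, 4), Mul(Rational(1, 4), Pow(W, 2)), Mul(Rational(1, 4), W, Add(-9, Mul(-1, W))))) = Add(1, Mul(Rational(1, 4), Pow(W, 2)), Mul(Rational(1, 4), W, Add(-9, Mul(-1, W)))))
Mul(R, Function('J')(-12)) = Mul(10, Add(1, Mul(Rational(-9, 4), -12))) = Mul(10, Add(1, 27)) = Mul(10, 28) = 280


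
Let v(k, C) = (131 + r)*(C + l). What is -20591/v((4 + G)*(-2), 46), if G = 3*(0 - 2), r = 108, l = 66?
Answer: -20591/26768 ≈ -0.76924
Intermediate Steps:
G = -6 (G = 3*(-2) = -6)
v(k, C) = 15774 + 239*C (v(k, C) = (131 + 108)*(C + 66) = 239*(66 + C) = 15774 + 239*C)
-20591/v((4 + G)*(-2), 46) = -20591/(15774 + 239*46) = -20591/(15774 + 10994) = -20591/26768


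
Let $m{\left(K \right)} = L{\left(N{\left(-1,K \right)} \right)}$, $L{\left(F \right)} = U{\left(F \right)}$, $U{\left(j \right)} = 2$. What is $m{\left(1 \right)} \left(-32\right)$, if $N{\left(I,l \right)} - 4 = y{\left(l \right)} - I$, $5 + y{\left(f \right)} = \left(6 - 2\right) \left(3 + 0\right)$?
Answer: $-64$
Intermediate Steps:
$y{\left(f \right)} = 7$ ($y{\left(f \right)} = -5 + \left(6 - 2\right) \left(3 + 0\right) = -5 + 4 \cdot 3 = -5 + 12 = 7$)
$N{\left(I,l \right)} = 11 - I$ ($N{\left(I,l \right)} = 4 - \left(-7 + I\right) = 11 - I$)
$L{\left(F \right)} = 2$
$m{\left(K \right)} = 2$
$m{\left(1 \right)} \left(-32\right) = 2 \left(-32\right) = -64$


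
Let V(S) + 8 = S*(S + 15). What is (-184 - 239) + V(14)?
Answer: -25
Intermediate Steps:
V(S) = -8 + S*(15 + S) (V(S) = -8 + S*(S + 15) = -8 + S*(15 + S))
(-184 - 239) + V(14) = (-184 - 239) + (-8 + 14² + 15*14) = -423 + (-8 + 196 + 210) = -423 + 398 = -25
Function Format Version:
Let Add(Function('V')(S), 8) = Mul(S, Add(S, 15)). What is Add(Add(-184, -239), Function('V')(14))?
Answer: -25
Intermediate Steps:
Function('V')(S) = Add(-8, Mul(S, Add(15, S))) (Function('V')(S) = Add(-8, Mul(S, Add(S, 15))) = Add(-8, Mul(S, Add(15, S))))
Add(Add(-184, -239), Function('V')(14)) = Add(Add(-184, -239), Add(-8, Pow(14, 2), Mul(15, 14))) = Add(-423, Add(-8, 196, 210)) = Add(-423, 398) = -25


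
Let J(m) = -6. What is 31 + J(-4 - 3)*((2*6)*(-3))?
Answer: 247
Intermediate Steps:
31 + J(-4 - 3)*((2*6)*(-3)) = 31 - 6*2*6*(-3) = 31 - 72*(-3) = 31 - 6*(-36) = 31 + 216 = 247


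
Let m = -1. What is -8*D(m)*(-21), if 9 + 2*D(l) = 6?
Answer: -252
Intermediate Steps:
D(l) = -3/2 (D(l) = -9/2 + (½)*6 = -9/2 + 3 = -3/2)
-8*D(m)*(-21) = -8*(-3/2)*(-21) = 12*(-21) = -252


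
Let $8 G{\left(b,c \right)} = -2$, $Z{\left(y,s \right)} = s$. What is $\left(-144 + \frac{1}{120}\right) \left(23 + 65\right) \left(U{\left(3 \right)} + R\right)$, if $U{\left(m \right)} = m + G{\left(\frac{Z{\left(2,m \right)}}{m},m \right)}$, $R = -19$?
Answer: $\frac{2470897}{12} \approx 2.0591 \cdot 10^{5}$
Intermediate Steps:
$G{\left(b,c \right)} = - \frac{1}{4}$ ($G{\left(b,c \right)} = \frac{1}{8} \left(-2\right) = - \frac{1}{4}$)
$U{\left(m \right)} = - \frac{1}{4} + m$ ($U{\left(m \right)} = m - \frac{1}{4} = - \frac{1}{4} + m$)
$\left(-144 + \frac{1}{120}\right) \left(23 + 65\right) \left(U{\left(3 \right)} + R\right) = \left(-144 + \frac{1}{120}\right) \left(23 + 65\right) \left(\left(- \frac{1}{4} + 3\right) - 19\right) = \left(-144 + \frac{1}{120}\right) 88 \left(\frac{11}{4} - 19\right) = - \frac{17279 \cdot 88 \left(- \frac{65}{4}\right)}{120} = \left(- \frac{17279}{120}\right) \left(-1430\right) = \frac{2470897}{12}$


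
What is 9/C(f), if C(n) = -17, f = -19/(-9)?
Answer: -9/17 ≈ -0.52941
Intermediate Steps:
f = 19/9 (f = -19*(-1/9) = 19/9 ≈ 2.1111)
9/C(f) = 9/(-17) = -1/17*9 = -9/17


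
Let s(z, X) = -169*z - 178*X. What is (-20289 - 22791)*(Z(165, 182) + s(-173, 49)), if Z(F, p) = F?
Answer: -890894400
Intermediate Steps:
s(z, X) = -178*X - 169*z
(-20289 - 22791)*(Z(165, 182) + s(-173, 49)) = (-20289 - 22791)*(165 + (-178*49 - 169*(-173))) = -43080*(165 + (-8722 + 29237)) = -43080*(165 + 20515) = -43080*20680 = -890894400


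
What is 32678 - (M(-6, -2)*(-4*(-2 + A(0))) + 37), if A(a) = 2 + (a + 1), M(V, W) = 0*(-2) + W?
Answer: 32633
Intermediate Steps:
M(V, W) = W (M(V, W) = 0 + W = W)
A(a) = 3 + a (A(a) = 2 + (1 + a) = 3 + a)
32678 - (M(-6, -2)*(-4*(-2 + A(0))) + 37) = 32678 - (-(-8)*(-2 + (3 + 0)) + 37) = 32678 - (-(-8)*(-2 + 3) + 37) = 32678 - (-(-8) + 37) = 32678 - (-2*(-4) + 37) = 32678 - (8 + 37) = 32678 - 1*45 = 32678 - 45 = 32633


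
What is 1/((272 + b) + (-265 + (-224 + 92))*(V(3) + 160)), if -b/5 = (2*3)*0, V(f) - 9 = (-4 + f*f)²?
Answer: -1/76746 ≈ -1.3030e-5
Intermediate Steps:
V(f) = 9 + (-4 + f²)² (V(f) = 9 + (-4 + f*f)² = 9 + (-4 + f²)²)
b = 0 (b = -5*2*3*0 = -30*0 = -5*0 = 0)
1/((272 + b) + (-265 + (-224 + 92))*(V(3) + 160)) = 1/((272 + 0) + (-265 + (-224 + 92))*((9 + (-4 + 3²)²) + 160)) = 1/(272 + (-265 - 132)*((9 + (-4 + 9)²) + 160)) = 1/(272 - 397*((9 + 5²) + 160)) = 1/(272 - 397*((9 + 25) + 160)) = 1/(272 - 397*(34 + 160)) = 1/(272 - 397*194) = 1/(272 - 77018) = 1/(-76746) = -1/76746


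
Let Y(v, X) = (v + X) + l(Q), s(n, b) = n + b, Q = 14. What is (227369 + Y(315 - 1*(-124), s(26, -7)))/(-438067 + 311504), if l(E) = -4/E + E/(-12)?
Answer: -9568673/5315646 ≈ -1.8001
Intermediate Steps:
l(E) = -4/E - E/12 (l(E) = -4/E + E*(-1/12) = -4/E - E/12)
s(n, b) = b + n
Y(v, X) = -61/42 + X + v (Y(v, X) = (v + X) + (-4/14 - 1/12*14) = (X + v) + (-4*1/14 - 7/6) = (X + v) + (-2/7 - 7/6) = (X + v) - 61/42 = -61/42 + X + v)
(227369 + Y(315 - 1*(-124), s(26, -7)))/(-438067 + 311504) = (227369 + (-61/42 + (-7 + 26) + (315 - 1*(-124))))/(-438067 + 311504) = (227369 + (-61/42 + 19 + (315 + 124)))/(-126563) = (227369 + (-61/42 + 19 + 439))*(-1/126563) = (227369 + 19175/42)*(-1/126563) = (9568673/42)*(-1/126563) = -9568673/5315646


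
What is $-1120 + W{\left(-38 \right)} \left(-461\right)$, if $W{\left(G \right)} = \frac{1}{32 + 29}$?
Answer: $- \frac{68781}{61} \approx -1127.6$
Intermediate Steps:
$W{\left(G \right)} = \frac{1}{61}$
$-1120 + W{\left(-38 \right)} \left(-461\right) = -1120 + \frac{1}{61} \left(-461\right) = -1120 - \frac{461}{61} = - \frac{68781}{61}$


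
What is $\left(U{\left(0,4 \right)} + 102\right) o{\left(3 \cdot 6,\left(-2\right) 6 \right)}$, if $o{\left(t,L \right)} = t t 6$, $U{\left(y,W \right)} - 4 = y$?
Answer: $206064$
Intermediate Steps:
$U{\left(y,W \right)} = 4 + y$
$o{\left(t,L \right)} = 6 t^{2}$ ($o{\left(t,L \right)} = t^{2} \cdot 6 = 6 t^{2}$)
$\left(U{\left(0,4 \right)} + 102\right) o{\left(3 \cdot 6,\left(-2\right) 6 \right)} = \left(\left(4 + 0\right) + 102\right) 6 \left(3 \cdot 6\right)^{2} = \left(4 + 102\right) 6 \cdot 18^{2} = 106 \cdot 6 \cdot 324 = 106 \cdot 1944 = 206064$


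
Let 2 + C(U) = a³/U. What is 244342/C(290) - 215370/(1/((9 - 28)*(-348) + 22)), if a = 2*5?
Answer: -4285787603/3 ≈ -1.4286e+9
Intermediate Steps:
a = 10
C(U) = -2 + 1000/U (C(U) = -2 + 10³/U = -2 + 1000/U)
244342/C(290) - 215370/(1/((9 - 28)*(-348) + 22)) = 244342/(-2 + 1000/290) - 215370/(1/((9 - 28)*(-348) + 22)) = 244342/(-2 + 1000*(1/290)) - 215370/(1/(-19*(-348) + 22)) = 244342/(-2 + 100/29) - 215370/(1/(6612 + 22)) = 244342/(42/29) - 215370/(1/6634) = 244342*(29/42) - 215370/1/6634 = 506137/3 - 215370*6634 = 506137/3 - 1428764580 = -4285787603/3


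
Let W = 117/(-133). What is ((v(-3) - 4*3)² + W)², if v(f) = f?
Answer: 888516864/17689 ≈ 50230.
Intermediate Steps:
W = -117/133 (W = 117*(-1/133) = -117/133 ≈ -0.87970)
((v(-3) - 4*3)² + W)² = ((-3 - 4*3)² - 117/133)² = ((-3 - 12)² - 117/133)² = ((-15)² - 117/133)² = (225 - 117/133)² = (29808/133)² = 888516864/17689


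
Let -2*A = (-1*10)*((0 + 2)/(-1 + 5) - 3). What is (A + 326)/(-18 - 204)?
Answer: -209/148 ≈ -1.4122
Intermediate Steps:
A = -25/2 (A = -(-1*10)*((0 + 2)/(-1 + 5) - 3)/2 = -(-5)*(2/4 - 3) = -(-5)*(2*(¼) - 3) = -(-5)*(½ - 3) = -(-5)*(-5)/2 = -½*25 = -25/2 ≈ -12.500)
(A + 326)/(-18 - 204) = (-25/2 + 326)/(-18 - 204) = (627/2)/(-222) = (627/2)*(-1/222) = -209/148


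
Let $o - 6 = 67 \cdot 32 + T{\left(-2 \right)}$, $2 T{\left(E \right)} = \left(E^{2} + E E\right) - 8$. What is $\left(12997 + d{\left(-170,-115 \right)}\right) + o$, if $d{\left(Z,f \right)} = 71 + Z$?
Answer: $15048$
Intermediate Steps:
$T{\left(E \right)} = -4 + E^{2}$ ($T{\left(E \right)} = \frac{\left(E^{2} + E E\right) - 8}{2} = \frac{\left(E^{2} + E^{2}\right) - 8}{2} = \frac{2 E^{2} - 8}{2} = \frac{-8 + 2 E^{2}}{2} = -4 + E^{2}$)
$o = 2150$ ($o = 6 + \left(67 \cdot 32 - \left(4 - \left(-2\right)^{2}\right)\right) = 6 + \left(2144 + \left(-4 + 4\right)\right) = 6 + \left(2144 + 0\right) = 6 + 2144 = 2150$)
$\left(12997 + d{\left(-170,-115 \right)}\right) + o = \left(12997 + \left(71 - 170\right)\right) + 2150 = \left(12997 - 99\right) + 2150 = 12898 + 2150 = 15048$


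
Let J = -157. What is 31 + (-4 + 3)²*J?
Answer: -126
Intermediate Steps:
31 + (-4 + 3)²*J = 31 + (-4 + 3)²*(-157) = 31 + (-1)²*(-157) = 31 + 1*(-157) = 31 - 157 = -126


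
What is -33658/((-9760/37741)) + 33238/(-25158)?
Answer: 7989386331611/61385520 ≈ 1.3015e+5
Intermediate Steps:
-33658/((-9760/37741)) + 33238/(-25158) = -33658/((-9760*1/37741)) + 33238*(-1/25158) = -33658/(-9760/37741) - 16619/12579 = -33658*(-37741/9760) - 16619/12579 = 635143289/4880 - 16619/12579 = 7989386331611/61385520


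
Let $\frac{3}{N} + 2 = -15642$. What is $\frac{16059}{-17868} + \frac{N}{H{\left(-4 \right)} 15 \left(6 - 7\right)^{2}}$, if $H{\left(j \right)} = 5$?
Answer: $- \frac{130847766}{145586975} \approx -0.89876$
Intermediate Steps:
$N = - \frac{3}{15644}$ ($N = \frac{3}{-2 - 15642} = \frac{3}{-15644} = 3 \left(- \frac{1}{15644}\right) = - \frac{3}{15644} \approx -0.00019177$)
$\frac{16059}{-17868} + \frac{N}{H{\left(-4 \right)} 15 \left(6 - 7\right)^{2}} = \frac{16059}{-17868} - \frac{3}{15644 \cdot 5 \cdot 15 \left(6 - 7\right)^{2}} = 16059 \left(- \frac{1}{17868}\right) - \frac{3}{15644 \cdot 75 \left(6 - 7\right)^{2}} = - \frac{5353}{5956} - \frac{3}{15644 \cdot 75 \left(-1\right)^{2}} = - \frac{5353}{5956} - \frac{3}{15644 \cdot 75 \cdot 1} = - \frac{5353}{5956} - \frac{3}{15644 \cdot 75} = - \frac{5353}{5956} - \frac{1}{391100} = - \frac{130847766}{145586975}$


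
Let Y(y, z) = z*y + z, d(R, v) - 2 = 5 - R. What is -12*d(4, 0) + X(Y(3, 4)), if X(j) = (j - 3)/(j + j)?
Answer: -1139/32 ≈ -35.594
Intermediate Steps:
d(R, v) = 7 - R (d(R, v) = 2 + (5 - R) = 7 - R)
Y(y, z) = z + y*z (Y(y, z) = y*z + z = z + y*z)
X(j) = (-3 + j)/(2*j) (X(j) = (-3 + j)/((2*j)) = (-3 + j)*(1/(2*j)) = (-3 + j)/(2*j))
-12*d(4, 0) + X(Y(3, 4)) = -12*(7 - 1*4) + (-3 + 4*(1 + 3))/(2*((4*(1 + 3)))) = -12*(7 - 4) + (-3 + 4*4)/(2*((4*4))) = -12*3 + (½)*(-3 + 16)/16 = -36 + (½)*(1/16)*13 = -36 + 13/32 = -1139/32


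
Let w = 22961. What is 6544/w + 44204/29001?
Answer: 1204750588/665891961 ≈ 1.8092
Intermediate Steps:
6544/w + 44204/29001 = 6544/22961 + 44204/29001 = 1204750588/665891961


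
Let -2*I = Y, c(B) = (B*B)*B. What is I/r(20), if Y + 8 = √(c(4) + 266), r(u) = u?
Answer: ⅕ - √330/40 ≈ -0.25415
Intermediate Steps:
c(B) = B³ (c(B) = B²*B = B³)
Y = -8 + √330 (Y = -8 + √(4³ + 266) = -8 + √(64 + 266) = -8 + √330 ≈ 10.166)
I = 4 - √330/2 (I = -(-8 + √330)/2 = 4 - √330/2 ≈ -5.0830)
I/r(20) = (4 - √330/2)/20 = (4 - √330/2)*(1/20) = ⅕ - √330/40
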